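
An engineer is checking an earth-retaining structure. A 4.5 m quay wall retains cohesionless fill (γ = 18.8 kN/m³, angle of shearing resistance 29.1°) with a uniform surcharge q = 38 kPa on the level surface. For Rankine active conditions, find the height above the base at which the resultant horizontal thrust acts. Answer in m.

K_a = 0.3456.
Triangular part P₁ = ½K_aγH² = 65.78 at H/3 = 1.500 m; rectangular part P₂ = K_a q H = 59.10 at H/2 = 2.250 m.
ȳ = (P₁·1.500 + P₂·2.250)/(P₁+P₂) = 1.855 m.

1.85 m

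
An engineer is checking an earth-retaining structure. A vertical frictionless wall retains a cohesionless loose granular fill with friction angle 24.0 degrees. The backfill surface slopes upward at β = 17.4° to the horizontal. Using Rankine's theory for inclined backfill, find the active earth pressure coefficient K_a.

K_a = cos β · (cos β − √(cos²β − cos²φ)) / (cos β + √(cos²β − cos²φ)).
cos β = 0.9542, cos φ = 0.9135, √(cos²β − cos²φ) = 0.2757.
K_a = 0.9542 × (0.9542 − 0.2757)/(0.9542 + 0.2757) = 0.5264.

0.526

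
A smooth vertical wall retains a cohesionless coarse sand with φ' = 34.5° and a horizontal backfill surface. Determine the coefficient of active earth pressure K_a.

0.277

K_a = (1 − sin φ)/(1 + sin φ) = (1 − sin 34.5°)/(1 + sin 34.5°) = 0.2768.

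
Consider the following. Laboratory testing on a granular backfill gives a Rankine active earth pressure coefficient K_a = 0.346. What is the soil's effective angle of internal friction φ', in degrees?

K_a = tan²(45° − φ/2) ⇒ 45° − φ/2 = arctan(√0.346) = 30.46°.
φ = 2(45° − 30.46°) = 29.07°.

29.1°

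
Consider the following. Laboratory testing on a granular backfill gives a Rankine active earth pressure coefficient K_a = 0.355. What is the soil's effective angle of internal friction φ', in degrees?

K_a = tan²(45° − φ/2) ⇒ 45° − φ/2 = arctan(√0.355) = 30.79°.
φ = 2(45° − 30.79°) = 28.43°.

28.4°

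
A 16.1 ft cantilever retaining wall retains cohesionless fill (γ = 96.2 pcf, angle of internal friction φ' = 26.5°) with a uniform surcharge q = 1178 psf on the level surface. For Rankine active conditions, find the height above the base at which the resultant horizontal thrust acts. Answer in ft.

K_a = 0.3829.
Triangular part P₁ = ½K_aγH² = 4774 at H/3 = 5.367 ft; rectangular part P₂ = K_a q H = 7263 at H/2 = 8.050 ft.
ȳ = (P₁·5.367 + P₂·8.050)/(P₁+P₂) = 6.986 ft.

6.99 ft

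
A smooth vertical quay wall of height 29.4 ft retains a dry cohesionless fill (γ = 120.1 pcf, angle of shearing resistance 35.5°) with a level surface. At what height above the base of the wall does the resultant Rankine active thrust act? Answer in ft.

9.80 ft

K_a = 0.2653.
The pressure distribution is triangular, so the resultant acts at H/3 above the base = 29.4/3 = 9.800 ft.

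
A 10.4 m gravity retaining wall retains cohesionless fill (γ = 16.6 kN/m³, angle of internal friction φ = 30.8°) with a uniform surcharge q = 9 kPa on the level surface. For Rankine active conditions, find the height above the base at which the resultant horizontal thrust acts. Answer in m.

K_a = 0.3227.
Triangular part P₁ = ½K_aγH² = 289.7 at H/3 = 3.467 m; rectangular part P₂ = K_a q H = 30.21 at H/2 = 5.200 m.
ȳ = (P₁·3.467 + P₂·5.200)/(P₁+P₂) = 3.630 m.

3.63 m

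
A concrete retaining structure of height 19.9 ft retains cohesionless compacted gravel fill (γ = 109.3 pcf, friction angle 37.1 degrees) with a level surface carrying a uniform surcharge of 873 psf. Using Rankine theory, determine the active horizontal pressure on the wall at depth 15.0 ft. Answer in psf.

K_a = (1 − sin φ)/(1 + sin φ) = 0.2475.
σ_v = γz + q = 109.3 × 15.0 + 873 = 2512 psf.
σ_h = K_a σ_v = 0.2475 × 2512 = 621.8 psf.

622 psf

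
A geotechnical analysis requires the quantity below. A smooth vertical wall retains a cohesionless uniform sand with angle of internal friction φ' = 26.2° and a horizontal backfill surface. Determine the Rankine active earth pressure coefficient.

0.387

K_a = tan²(45° − φ/2) = tan²(31.90°) = 0.3874.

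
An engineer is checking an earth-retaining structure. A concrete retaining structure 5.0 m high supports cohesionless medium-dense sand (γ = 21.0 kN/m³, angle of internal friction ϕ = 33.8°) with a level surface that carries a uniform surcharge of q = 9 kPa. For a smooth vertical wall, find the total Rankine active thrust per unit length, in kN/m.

K_a = tan²(45° − φ/2) = 0.2851.
Soil triangle: ½ K_a γ H² = 0.5×0.2851×21.0×5.0² = 74.84 kN/m.
Surcharge rectangle: K_a q H = 0.2851×9×5.0 = 12.83 kN/m.
Total = 74.84 + 12.83 = 87.67 kN/m.

87.7 kN/m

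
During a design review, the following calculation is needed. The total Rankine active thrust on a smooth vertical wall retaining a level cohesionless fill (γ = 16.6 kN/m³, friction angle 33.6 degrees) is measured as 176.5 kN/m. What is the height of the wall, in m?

8.60 m

K_a = 0.2875. P_a = ½ K_a γ H² ⇒ H = √(2P_a/(K_a γ)).
H = √(2×176.5/(0.2875×16.6)) = 8.600 m.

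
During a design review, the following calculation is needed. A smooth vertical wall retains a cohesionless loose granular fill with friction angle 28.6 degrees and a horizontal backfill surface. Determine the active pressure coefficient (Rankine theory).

0.353

K_a = tan²(45° − φ/2) = tan²(30.70°) = 0.3525.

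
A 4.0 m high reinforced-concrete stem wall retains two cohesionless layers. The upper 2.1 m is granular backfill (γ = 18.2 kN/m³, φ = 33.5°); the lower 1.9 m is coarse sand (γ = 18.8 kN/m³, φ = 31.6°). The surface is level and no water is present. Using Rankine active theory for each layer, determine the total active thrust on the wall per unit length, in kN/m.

K_a1 = tan²(45°−33.5°/2) = 0.2887; K_a2 = tan²(45°−31.6°/2) = 0.3123.
Layer 1: σ at base = K_a1 γ₁ h₁ = 11.03 kPa; P₁ = ½×11.03×2.1 = 11.59.
Layer 2: σ_v at top = γ₁h₁ = 38.22; σ_h top = K_a2×38.22 = 11.94; σ_h base = K_a2×(38.22+18.8×1.9) = 23.10.
P₂ = ½(11.94+23.10)×1.9 = 33.28. Total P_a = 11.59+33.28 = 44.87 kN/m.

44.9 kN/m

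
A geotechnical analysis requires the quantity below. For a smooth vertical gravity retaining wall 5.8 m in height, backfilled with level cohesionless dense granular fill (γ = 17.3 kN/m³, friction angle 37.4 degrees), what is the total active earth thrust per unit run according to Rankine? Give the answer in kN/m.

71.1 kN/m

K_a = tan²(45° − φ/2) = 0.2443.
P_a = ½ K_a γ H² = 0.5 × 0.2443 × 17.3 × 5.8² = 71.08 kN/m.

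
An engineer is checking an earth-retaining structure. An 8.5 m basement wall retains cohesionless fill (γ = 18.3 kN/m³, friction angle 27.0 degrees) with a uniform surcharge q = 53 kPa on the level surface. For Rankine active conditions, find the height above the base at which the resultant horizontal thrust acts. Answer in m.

3.41 m

K_a = 0.3755.
Triangular part P₁ = ½K_aγH² = 248.3 at H/3 = 2.833 m; rectangular part P₂ = K_a q H = 169.2 at H/2 = 4.250 m.
ȳ = (P₁·2.833 + P₂·4.250)/(P₁+P₂) = 3.407 m.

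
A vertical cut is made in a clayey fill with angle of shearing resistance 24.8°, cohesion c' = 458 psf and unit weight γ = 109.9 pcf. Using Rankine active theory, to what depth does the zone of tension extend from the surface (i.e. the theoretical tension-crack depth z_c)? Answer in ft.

13.0 ft

K_a = tan²(45° − 24.8°/2) = 0.4090; √K_a = 0.6395.
The active pressure is zero where K_a γ z = 2c√K_a, so z_c = 2c/(γ√K_a) = 2×458/(109.9×0.6395) = 13.03 ft.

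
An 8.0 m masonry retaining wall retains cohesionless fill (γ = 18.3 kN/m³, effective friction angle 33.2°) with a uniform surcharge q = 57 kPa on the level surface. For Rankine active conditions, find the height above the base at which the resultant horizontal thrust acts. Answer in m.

K_a = 0.2924.
Triangular part P₁ = ½K_aγH² = 171.2 at H/3 = 2.667 m; rectangular part P₂ = K_a q H = 133.3 at H/2 = 4.000 m.
ȳ = (P₁·2.667 + P₂·4.000)/(P₁+P₂) = 3.250 m.

3.25 m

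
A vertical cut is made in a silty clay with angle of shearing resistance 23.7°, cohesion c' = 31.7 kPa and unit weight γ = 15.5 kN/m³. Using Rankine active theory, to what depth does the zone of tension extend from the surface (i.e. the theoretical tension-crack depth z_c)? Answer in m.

K_a = tan²(45° − 23.7°/2) = 0.4266; √K_a = 0.6531.
The active pressure is zero where K_a γ z = 2c√K_a, so z_c = 2c/(γ√K_a) = 2×31.7/(15.5×0.6531) = 6.263 m.

6.26 m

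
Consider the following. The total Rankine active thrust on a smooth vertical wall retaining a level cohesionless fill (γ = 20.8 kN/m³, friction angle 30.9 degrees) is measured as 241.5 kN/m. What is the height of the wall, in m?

8.50 m

K_a = 0.3214. P_a = ½ K_a γ H² ⇒ H = √(2P_a/(K_a γ)).
H = √(2×241.5/(0.3214×20.8)) = 8.500 m.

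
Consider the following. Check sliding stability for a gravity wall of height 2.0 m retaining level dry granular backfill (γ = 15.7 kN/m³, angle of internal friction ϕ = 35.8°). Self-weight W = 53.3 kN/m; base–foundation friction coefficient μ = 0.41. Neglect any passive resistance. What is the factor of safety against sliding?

K_a = tan²(45° − 35.8°/2) = 0.2619.
P_a = ½K_aγH² = 0.5×0.2619×15.7×2.0² = 8.223 kN/m, acting at H/3 = 0.6667 m above the base.
FS_sliding = μW / P_a = 0.41×53.3 / 8.223 = 2.658.

2.66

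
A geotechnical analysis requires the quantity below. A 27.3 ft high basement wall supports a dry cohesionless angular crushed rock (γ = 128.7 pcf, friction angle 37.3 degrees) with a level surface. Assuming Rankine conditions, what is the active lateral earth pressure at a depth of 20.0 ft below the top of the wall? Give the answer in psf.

632 psf

K_a = (1 − sin φ)/(1 + sin φ) = 0.2453.
σ_h = K_a γ z = 0.2453 × 128.7 × 20.0 = 631.5 psf.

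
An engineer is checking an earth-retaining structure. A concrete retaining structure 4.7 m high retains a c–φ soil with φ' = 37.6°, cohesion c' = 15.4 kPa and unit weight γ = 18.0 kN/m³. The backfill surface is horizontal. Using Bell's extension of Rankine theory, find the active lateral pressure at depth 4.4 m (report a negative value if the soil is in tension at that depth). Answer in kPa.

4.02 kPa

K_a = (1 − sin φ)/(1 + sin φ) = 0.2421.
σ_a = K_a γ z − 2c√K_a = 0.2421×18.0×4.4 − 2×15.4×0.4921 = 4.021 kPa.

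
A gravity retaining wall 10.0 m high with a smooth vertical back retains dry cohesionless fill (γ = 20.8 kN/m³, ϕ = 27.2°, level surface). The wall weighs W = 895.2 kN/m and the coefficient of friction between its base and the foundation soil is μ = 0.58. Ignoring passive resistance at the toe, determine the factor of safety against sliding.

1.34

K_a = tan²(45° − 27.2°/2) = 0.3726.
P_a = ½K_aγH² = 0.5×0.3726×20.8×10.0² = 387.5 kN/m, acting at H/3 = 3.333 m above the base.
FS_sliding = μW / P_a = 0.58×895.2 / 387.5 = 1.340.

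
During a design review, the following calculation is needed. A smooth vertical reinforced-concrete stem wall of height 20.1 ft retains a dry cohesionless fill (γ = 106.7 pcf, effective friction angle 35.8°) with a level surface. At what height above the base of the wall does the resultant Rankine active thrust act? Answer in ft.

6.70 ft

K_a = 0.2619.
The pressure distribution is triangular, so the resultant acts at H/3 above the base = 20.1/3 = 6.700 ft.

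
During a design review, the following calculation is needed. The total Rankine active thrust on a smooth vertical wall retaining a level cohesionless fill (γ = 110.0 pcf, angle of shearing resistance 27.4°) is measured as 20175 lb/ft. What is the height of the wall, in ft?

31.5 ft

K_a = 0.3697. P_a = ½ K_a γ H² ⇒ H = √(2P_a/(K_a γ)).
H = √(2×20175/(0.3697×110.0)) = 31.50 ft.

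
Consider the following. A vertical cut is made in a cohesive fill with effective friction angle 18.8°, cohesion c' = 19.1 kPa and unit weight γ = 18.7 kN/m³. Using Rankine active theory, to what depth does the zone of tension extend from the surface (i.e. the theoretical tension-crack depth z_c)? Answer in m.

K_a = tan²(45° − 18.8°/2) = 0.5126; √K_a = 0.7159.
The active pressure is zero where K_a γ z = 2c√K_a, so z_c = 2c/(γ√K_a) = 2×19.1/(18.7×0.7159) = 2.853 m.

2.85 m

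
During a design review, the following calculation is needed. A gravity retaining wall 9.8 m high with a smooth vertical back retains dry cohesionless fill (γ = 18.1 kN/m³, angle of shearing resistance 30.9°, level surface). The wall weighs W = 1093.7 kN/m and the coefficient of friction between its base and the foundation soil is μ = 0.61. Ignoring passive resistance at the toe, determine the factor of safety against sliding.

2.39

K_a = tan²(45° − 30.9°/2) = 0.3214.
P_a = ½K_aγH² = 0.5×0.3214×18.1×9.8² = 279.4 kN/m, acting at H/3 = 3.267 m above the base.
FS_sliding = μW / P_a = 0.61×1093.7 / 279.4 = 2.388.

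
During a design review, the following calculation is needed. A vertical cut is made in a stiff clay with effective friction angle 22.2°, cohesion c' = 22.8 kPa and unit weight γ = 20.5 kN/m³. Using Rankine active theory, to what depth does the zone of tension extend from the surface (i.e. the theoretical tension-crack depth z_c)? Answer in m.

3.31 m

K_a = tan²(45° − 22.2°/2) = 0.4515; √K_a = 0.6720.
The active pressure is zero where K_a γ z = 2c√K_a, so z_c = 2c/(γ√K_a) = 2×22.8/(20.5×0.6720) = 3.310 m.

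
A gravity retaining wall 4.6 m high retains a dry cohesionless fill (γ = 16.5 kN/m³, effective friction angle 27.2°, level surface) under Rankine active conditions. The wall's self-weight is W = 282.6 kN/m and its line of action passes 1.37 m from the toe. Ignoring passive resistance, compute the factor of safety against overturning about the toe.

K_a = tan²(45° − 27.2°/2) = 0.3726.
P_a = ½K_aγH² = 0.5×0.3726×16.5×4.6² = 65.04 kN/m, acting at H/3 = 1.533 m above the base.
Overturning moment M_o = P_a × H/3 = 65.04 × 1.533 = 99.73.
Resisting moment M_r = W × 1.37 = 282.6 × 1.37 = 387.2.
FS_overturning = M_r/M_o = 387.2/99.73 = 3.882.

3.88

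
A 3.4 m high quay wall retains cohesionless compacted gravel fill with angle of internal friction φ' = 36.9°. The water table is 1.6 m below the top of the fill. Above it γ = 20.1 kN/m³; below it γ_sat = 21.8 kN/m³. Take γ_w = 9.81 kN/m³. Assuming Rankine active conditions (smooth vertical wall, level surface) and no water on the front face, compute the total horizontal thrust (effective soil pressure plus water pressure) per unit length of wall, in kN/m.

41.6 kN/m

K_a = tan²(45° − φ/2) = 0.2497.
γ' = 21.8 − 9.81 = 11.99 kN/m³. Depth below WT = 1.8 m.
σ'_h at WT = K_a γ d_w = 8.029 kPa; at base = 8.029 + K_a γ' × 1.8 = 13.42 kPa.
P₁ (0–1.6 m) = ½×8.029×1.6 = 6.424. P₂ (1.6–3.4 m) = ½(8.029+13.42)×1.8 = 19.30.
P_w = ½ γ_w h₂² = 0.5×9.81×1.8² = 15.89. Total = 6.424+19.30+15.89 = 41.62 kN/m.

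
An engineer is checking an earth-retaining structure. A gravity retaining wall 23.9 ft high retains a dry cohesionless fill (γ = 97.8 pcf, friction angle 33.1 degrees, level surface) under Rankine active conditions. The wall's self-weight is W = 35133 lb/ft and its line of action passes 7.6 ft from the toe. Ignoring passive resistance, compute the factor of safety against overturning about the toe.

4.09

K_a = tan²(45° − 33.1°/2) = 0.2936.
P_a = ½K_aγH² = 0.5×0.2936×97.8×23.9² = 8200 lb/ft, acting at H/3 = 7.967 ft above the base.
Overturning moment M_o = P_a × H/3 = 8200 × 7.967 = 65330.
Resisting moment M_r = W × 7.6 = 35133 × 7.6 = 267000.
FS_overturning = M_r/M_o = 267000/65330 = 4.087.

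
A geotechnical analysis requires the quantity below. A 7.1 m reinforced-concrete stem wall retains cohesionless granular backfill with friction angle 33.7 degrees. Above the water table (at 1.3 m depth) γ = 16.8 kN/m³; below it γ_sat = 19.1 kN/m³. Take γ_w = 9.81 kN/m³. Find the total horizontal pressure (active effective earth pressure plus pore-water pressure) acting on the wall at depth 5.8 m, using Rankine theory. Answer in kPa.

62.4 kPa

K_a = (1 − sin φ)/(1 + sin φ) = 0.2863.
γ' = 19.1 − 9.81 = 9.290 kN/m³.
Effective vertical stress at 5.8 m: σ'_v = 16.8×1.3 + 9.290×4.50 = 63.65 kPa.
σ'_h = K_a σ'_v = 0.2863 × 63.65 = 18.22 kPa; u = γ_w × 4.50 = 44.15 kPa.
Total σ_h = 18.22 + 44.15 = 62.37 kPa.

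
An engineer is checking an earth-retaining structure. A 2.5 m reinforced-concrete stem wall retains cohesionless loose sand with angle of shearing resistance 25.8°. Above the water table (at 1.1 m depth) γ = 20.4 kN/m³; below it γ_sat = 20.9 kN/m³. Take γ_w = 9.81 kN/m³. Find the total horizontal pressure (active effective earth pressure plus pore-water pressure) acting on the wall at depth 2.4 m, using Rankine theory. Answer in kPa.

K_a = (1 − sin φ)/(1 + sin φ) = 0.3935.
γ' = 20.9 − 9.81 = 11.09 kN/m³.
Effective vertical stress at 2.4 m: σ'_v = 20.4×1.1 + 11.09×1.30 = 36.86 kPa.
σ'_h = K_a σ'_v = 0.3935 × 36.86 = 14.50 kPa; u = γ_w × 1.30 = 12.75 kPa.
Total σ_h = 14.50 + 12.75 = 27.26 kPa.

27.3 kPa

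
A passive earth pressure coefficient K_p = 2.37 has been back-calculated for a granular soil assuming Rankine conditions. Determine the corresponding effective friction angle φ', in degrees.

K_p = (1+sin φ)/(1−sin φ) ⇒ sin φ = (K_p − 1)/(K_p + 1) = 0.4065.
φ = arcsin(0.4065) = 23.99°.

24.0°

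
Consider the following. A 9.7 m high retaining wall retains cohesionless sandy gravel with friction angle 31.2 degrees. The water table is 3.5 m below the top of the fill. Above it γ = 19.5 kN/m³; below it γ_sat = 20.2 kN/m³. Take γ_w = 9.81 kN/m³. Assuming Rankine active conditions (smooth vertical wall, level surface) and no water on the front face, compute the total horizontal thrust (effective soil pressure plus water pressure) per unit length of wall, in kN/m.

K_a = tan²(45° − φ/2) = 0.3175.
γ' = 20.2 − 9.81 = 10.39 kN/m³. Depth below WT = 6.2 m.
σ'_h at WT = K_a γ d_w = 21.67 kPa; at base = 21.67 + K_a γ' × 6.2 = 42.12 kPa.
P₁ (0–3.5 m) = ½×21.67×3.5 = 37.92. P₂ (3.5–9.7 m) = ½(21.67+42.12)×6.2 = 197.8.
P_w = ½ γ_w h₂² = 0.5×9.81×6.2² = 188.5. Total = 37.92+197.8+188.5 = 424.2 kN/m.

424 kN/m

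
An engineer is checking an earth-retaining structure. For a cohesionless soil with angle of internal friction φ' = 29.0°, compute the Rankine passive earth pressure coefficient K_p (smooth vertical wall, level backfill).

2.88

K_p = (1 + sin φ)/(1 − sin φ) = tan²(45° + 29.0°/2) = 2.882.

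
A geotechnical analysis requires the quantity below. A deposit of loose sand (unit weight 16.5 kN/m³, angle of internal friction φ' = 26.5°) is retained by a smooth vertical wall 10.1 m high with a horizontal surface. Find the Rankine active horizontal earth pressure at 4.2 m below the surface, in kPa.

26.5 kPa

K_a = (1 − sin φ)/(1 + sin φ) = 0.3829.
σ_h = K_a γ z = 0.3829 × 16.5 × 4.2 = 26.54 kPa.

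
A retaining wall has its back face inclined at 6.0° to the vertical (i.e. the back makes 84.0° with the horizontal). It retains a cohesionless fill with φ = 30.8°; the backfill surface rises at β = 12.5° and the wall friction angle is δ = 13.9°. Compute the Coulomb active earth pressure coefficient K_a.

0.401

K_a = sin²(α+φ) / [sin²α · sin(α−δ) · (1 + √{sin(φ+δ)sin(φ−β) / (sin(α−δ)sin(α+β))})²].
With α = 84.0°, φ = 30.8°, δ = 13.9°, β = 12.5°: K_a = 0.4011.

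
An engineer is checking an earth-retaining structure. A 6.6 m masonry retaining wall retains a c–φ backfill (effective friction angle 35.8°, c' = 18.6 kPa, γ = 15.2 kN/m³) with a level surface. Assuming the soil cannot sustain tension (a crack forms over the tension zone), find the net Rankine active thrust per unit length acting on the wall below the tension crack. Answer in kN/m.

6.57 kN/m

K_a = 0.2619; √K_a = 0.5117.
Tension-crack depth z_c = 2c/(γ√K_a) = 2×18.6/(15.2×0.5117) = 4.783 m.
σ_a at base = K_a γ H − 2c√K_a = 0.2619×15.2×6.6 − 2×18.6×0.5117 = 7.234 kPa.
P_a = ½ × 7.234 × (H − z_c) = 0.5×7.234×1.817 = 6.574 kN/m.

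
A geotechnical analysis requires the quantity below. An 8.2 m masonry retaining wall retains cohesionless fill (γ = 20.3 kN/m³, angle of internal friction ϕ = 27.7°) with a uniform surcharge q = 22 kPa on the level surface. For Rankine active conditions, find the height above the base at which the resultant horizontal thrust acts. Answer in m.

K_a = 0.3653.
Triangular part P₁ = ½K_aγH² = 249.3 at H/3 = 2.733 m; rectangular part P₂ = K_a q H = 65.91 at H/2 = 4.100 m.
ȳ = (P₁·2.733 + P₂·4.100)/(P₁+P₂) = 3.019 m.

3.02 m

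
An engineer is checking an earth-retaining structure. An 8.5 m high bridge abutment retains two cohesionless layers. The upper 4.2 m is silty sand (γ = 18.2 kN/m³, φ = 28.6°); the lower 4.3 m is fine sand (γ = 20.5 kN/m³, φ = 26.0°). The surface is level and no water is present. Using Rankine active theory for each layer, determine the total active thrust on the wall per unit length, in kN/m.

259 kN/m

K_a1 = tan²(45°−28.6°/2) = 0.3525; K_a2 = tan²(45°−26.0°/2) = 0.3905.
Layer 1: σ at base = K_a1 γ₁ h₁ = 26.95 kPa; P₁ = ½×26.95×4.2 = 56.59.
Layer 2: σ_v at top = γ₁h₁ = 76.44; σ_h top = K_a2×76.44 = 29.85; σ_h base = K_a2×(76.44+20.5×4.3) = 64.27.
P₂ = ½(29.85+64.27)×4.3 = 202.3. Total P_a = 56.59+202.3 = 258.9 kN/m.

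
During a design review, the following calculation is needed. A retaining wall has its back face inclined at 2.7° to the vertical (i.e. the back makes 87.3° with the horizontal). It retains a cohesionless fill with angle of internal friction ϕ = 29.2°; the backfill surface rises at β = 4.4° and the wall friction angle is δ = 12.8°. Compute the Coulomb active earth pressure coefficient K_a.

0.351

K_a = sin²(α+φ) / [sin²α · sin(α−δ) · (1 + √{sin(φ+δ)sin(φ−β) / (sin(α−δ)sin(α+β))})²].
With α = 87.3°, φ = 29.2°, δ = 12.8°, β = 4.4°: K_a = 0.3513.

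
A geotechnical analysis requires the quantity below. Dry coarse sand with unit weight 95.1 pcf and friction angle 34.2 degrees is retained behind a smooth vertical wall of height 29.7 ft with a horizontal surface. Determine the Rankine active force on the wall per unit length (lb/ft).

11800 lb/ft

K_a = tan²(45° − φ/2) = 0.2803.
P_a = ½ K_a γ H² = 0.5 × 0.2803 × 95.1 × 29.7² = 11760 lb/ft.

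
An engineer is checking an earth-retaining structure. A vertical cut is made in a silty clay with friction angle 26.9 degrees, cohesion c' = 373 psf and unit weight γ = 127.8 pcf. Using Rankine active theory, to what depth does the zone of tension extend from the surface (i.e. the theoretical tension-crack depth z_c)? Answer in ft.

9.51 ft

K_a = tan²(45° − 26.9°/2) = 0.3770; √K_a = 0.6140.
The active pressure is zero where K_a γ z = 2c√K_a, so z_c = 2c/(γ√K_a) = 2×373/(127.8×0.6140) = 9.507 ft.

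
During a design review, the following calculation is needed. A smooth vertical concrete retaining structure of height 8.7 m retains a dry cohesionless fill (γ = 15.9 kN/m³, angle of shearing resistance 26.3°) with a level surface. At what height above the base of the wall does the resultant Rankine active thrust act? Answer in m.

K_a = 0.3859.
The pressure distribution is triangular, so the resultant acts at H/3 above the base = 8.7/3 = 2.900 m.

2.90 m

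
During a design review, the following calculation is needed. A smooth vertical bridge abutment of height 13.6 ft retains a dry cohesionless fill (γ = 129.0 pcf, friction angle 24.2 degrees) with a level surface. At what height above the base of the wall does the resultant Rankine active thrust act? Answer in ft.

4.53 ft

K_a = 0.4185.
The pressure distribution is triangular, so the resultant acts at H/3 above the base = 13.6/3 = 4.533 ft.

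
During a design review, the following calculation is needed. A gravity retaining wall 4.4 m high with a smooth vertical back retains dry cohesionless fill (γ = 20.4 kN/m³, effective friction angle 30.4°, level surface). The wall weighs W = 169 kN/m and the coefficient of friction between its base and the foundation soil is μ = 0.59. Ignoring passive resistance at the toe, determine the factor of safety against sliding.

K_a = tan²(45° − 30.4°/2) = 0.3280.
P_a = ½K_aγH² = 0.5×0.3280×20.4×4.4² = 64.77 kN/m, acting at H/3 = 1.467 m above the base.
FS_sliding = μW / P_a = 0.59×169 / 64.77 = 1.539.

1.54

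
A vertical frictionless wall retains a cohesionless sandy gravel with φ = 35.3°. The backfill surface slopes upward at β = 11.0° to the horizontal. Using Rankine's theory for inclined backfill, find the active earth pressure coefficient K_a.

0.280

K_a = cos β · (cos β − √(cos²β − cos²φ)) / (cos β + √(cos²β − cos²φ)).
cos β = 0.9816, cos φ = 0.8161, √(cos²β − cos²φ) = 0.5454.
K_a = 0.9816 × (0.9816 − 0.5454)/(0.9816 + 0.5454) = 0.2804.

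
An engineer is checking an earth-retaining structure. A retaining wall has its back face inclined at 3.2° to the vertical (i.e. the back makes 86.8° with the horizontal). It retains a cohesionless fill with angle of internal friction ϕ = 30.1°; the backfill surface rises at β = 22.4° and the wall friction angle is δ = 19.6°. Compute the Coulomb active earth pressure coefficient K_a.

0.480

K_a = sin²(α+φ) / [sin²α · sin(α−δ) · (1 + √{sin(φ+δ)sin(φ−β) / (sin(α−δ)sin(α+β))})²].
With α = 86.8°, φ = 30.1°, δ = 19.6°, β = 22.4°: K_a = 0.4801.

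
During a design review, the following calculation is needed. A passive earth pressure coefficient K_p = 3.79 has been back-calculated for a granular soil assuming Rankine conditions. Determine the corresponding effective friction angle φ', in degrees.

35.6°

K_p = (1+sin φ)/(1−sin φ) ⇒ sin φ = (K_p − 1)/(K_p + 1) = 0.5825.
φ = arcsin(0.5825) = 35.62°.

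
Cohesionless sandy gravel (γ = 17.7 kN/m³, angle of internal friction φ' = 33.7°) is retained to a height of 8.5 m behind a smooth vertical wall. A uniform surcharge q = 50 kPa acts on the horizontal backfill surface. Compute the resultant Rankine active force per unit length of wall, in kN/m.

K_a = tan²(45° − φ/2) = 0.2863.
Soil triangle: ½ K_a γ H² = 0.5×0.2863×17.7×8.5² = 183.1 kN/m.
Surcharge rectangle: K_a q H = 0.2863×50×8.5 = 121.7 kN/m.
Total = 183.1 + 121.7 = 304.7 kN/m.

305 kN/m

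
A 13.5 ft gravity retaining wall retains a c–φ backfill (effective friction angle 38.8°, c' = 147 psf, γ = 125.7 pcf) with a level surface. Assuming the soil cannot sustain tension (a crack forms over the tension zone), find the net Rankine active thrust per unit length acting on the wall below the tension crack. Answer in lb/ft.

K_a = 0.2296; √K_a = 0.4791.
Tension-crack depth z_c = 2c/(γ√K_a) = 2×147/(125.7×0.4791) = 4.882 ft.
σ_a at base = K_a γ H − 2c√K_a = 0.2296×125.7×13.5 − 2×147×0.4791 = 248.7 psf.
P_a = ½ × 248.7 × (H − z_c) = 0.5×248.7×8.618 = 1072 lb/ft.

1070 lb/ft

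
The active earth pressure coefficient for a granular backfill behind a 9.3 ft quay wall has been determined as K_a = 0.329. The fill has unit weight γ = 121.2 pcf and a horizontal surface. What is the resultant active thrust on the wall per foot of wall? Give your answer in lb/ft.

P = ½ K_a γ H² = 0.5 × 0.329 × 121.2 × 9.3² = 1724 lb/ft.

1720 lb/ft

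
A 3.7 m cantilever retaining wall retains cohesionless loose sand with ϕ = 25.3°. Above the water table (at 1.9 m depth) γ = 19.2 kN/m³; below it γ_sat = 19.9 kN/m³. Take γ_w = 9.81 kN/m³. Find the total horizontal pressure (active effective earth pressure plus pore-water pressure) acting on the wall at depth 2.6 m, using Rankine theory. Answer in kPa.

24.3 kPa

K_a = (1 − sin φ)/(1 + sin φ) = 0.4012.
γ' = 19.9 − 9.81 = 10.09 kN/m³.
Effective vertical stress at 2.6 m: σ'_v = 19.2×1.9 + 10.09×0.700 = 43.54 kPa.
σ'_h = K_a σ'_v = 0.4012 × 43.54 = 17.47 kPa; u = γ_w × 0.700 = 6.867 kPa.
Total σ_h = 17.47 + 6.867 = 24.34 kPa.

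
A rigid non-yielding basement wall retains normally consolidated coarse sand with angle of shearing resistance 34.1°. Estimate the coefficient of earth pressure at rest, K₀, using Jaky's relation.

K₀ = 1 − sin φ' = 1 − sin 34.1° = 0.4394.

0.439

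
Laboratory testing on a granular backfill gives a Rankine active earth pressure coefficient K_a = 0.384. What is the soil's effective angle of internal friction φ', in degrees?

26.4°

K_a = tan²(45° − φ/2) ⇒ 45° − φ/2 = arctan(√0.384) = 31.79°.
φ = 2(45° − 31.79°) = 26.43°.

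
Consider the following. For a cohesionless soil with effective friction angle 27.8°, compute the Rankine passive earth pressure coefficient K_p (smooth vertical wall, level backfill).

K_p = (1 + sin φ)/(1 − sin φ) = tan²(45° + 27.8°/2) = 2.748.

2.75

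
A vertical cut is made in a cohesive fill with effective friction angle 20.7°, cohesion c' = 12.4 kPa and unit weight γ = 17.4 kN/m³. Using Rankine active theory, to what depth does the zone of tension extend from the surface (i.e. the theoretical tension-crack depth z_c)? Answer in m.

2.06 m

K_a = tan²(45° − 20.7°/2) = 0.4777; √K_a = 0.6911.
The active pressure is zero where K_a γ z = 2c√K_a, so z_c = 2c/(γ√K_a) = 2×12.4/(17.4×0.6911) = 2.062 m.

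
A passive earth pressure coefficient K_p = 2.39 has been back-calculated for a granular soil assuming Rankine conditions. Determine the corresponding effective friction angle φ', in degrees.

24.2°

K_p = (1+sin φ)/(1−sin φ) ⇒ sin φ = (K_p − 1)/(K_p + 1) = 0.4100.
φ = arcsin(0.4100) = 24.21°.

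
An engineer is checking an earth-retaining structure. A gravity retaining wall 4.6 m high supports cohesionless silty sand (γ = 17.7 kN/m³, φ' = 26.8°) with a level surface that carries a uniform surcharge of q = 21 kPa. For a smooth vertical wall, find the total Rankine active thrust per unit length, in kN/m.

K_a = tan²(45° − φ/2) = 0.3785.
Soil triangle: ½ K_a γ H² = 0.5×0.3785×17.7×4.6² = 70.88 kN/m.
Surcharge rectangle: K_a q H = 0.3785×21×4.6 = 36.56 kN/m.
Total = 70.88 + 36.56 = 107.4 kN/m.

107 kN/m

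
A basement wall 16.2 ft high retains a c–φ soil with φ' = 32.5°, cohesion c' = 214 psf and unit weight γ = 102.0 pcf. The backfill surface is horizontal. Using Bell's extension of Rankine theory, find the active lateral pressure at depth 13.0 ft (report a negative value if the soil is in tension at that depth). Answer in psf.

K_a = (1 − sin φ)/(1 + sin φ) = 0.3010.
σ_a = K_a γ z − 2c√K_a = 0.3010×102.0×13.0 − 2×214×0.5486 = 164.3 psf.

164 psf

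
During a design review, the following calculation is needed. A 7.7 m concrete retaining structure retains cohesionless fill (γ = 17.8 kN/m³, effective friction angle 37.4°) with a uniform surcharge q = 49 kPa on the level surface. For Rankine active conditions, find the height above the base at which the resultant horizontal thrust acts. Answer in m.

3.10 m

K_a = 0.2443.
Triangular part P₁ = ½K_aγH² = 128.9 at H/3 = 2.567 m; rectangular part P₂ = K_a q H = 92.16 at H/2 = 3.850 m.
ȳ = (P₁·2.567 + P₂·3.850)/(P₁+P₂) = 3.102 m.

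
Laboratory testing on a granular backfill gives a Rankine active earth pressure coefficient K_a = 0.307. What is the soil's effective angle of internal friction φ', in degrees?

32.0°

K_a = tan²(45° − φ/2) ⇒ 45° − φ/2 = arctan(√0.307) = 28.99°.
φ = 2(45° − 28.99°) = 32.02°.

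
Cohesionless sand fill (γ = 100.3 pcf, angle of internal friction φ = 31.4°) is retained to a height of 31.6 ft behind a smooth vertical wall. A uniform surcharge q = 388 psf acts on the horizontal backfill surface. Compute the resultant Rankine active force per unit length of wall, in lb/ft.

19600 lb/ft

K_a = tan²(45° − φ/2) = 0.3149.
Soil triangle: ½ K_a γ H² = 0.5×0.3149×100.3×31.6² = 15770 lb/ft.
Surcharge rectangle: K_a q H = 0.3149×388×31.6 = 3861 lb/ft.
Total = 15770 + 3861 = 19630 lb/ft.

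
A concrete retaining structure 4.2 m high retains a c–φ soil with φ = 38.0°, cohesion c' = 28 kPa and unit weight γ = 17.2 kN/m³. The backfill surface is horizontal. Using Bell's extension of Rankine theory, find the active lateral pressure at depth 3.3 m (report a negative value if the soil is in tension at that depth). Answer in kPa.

-13.8 kPa

K_a = (1 − sin φ)/(1 + sin φ) = 0.2379.
σ_a = K_a γ z − 2c√K_a = 0.2379×17.2×3.3 − 2×28×0.4877 = -13.81 kPa.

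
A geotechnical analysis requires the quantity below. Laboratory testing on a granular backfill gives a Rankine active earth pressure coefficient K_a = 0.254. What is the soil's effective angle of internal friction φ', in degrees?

36.5°

K_a = tan²(45° − φ/2) ⇒ 45° − φ/2 = arctan(√0.254) = 26.75°.
φ = 2(45° − 26.75°) = 36.51°.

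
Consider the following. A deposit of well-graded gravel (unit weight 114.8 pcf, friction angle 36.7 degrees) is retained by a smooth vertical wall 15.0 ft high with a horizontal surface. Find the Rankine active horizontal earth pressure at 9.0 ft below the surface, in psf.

260 psf

K_a = (1 − sin φ)/(1 + sin φ) = 0.2519.
σ_h = K_a γ z = 0.2519 × 114.8 × 9.0 = 260.2 psf.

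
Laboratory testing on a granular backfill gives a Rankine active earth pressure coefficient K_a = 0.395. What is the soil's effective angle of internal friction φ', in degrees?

25.7°

K_a = tan²(45° − φ/2) ⇒ 45° − φ/2 = arctan(√0.395) = 32.15°.
φ = 2(45° − 32.15°) = 25.70°.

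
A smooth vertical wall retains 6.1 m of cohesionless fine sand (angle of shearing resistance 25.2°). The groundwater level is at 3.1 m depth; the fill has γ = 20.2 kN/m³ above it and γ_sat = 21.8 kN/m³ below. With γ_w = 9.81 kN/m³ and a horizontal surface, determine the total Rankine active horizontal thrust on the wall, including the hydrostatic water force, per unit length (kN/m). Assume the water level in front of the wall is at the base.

181 kN/m

K_a = tan²(45° − φ/2) = 0.4027.
γ' = 21.8 − 9.81 = 11.99 kN/m³. Depth below WT = 3.0 m.
σ'_h at WT = K_a γ d_w = 25.22 kPa; at base = 25.22 + K_a γ' × 3.0 = 39.71 kPa.
P₁ (0–3.1 m) = ½×25.22×3.1 = 39.09. P₂ (3.1–6.1 m) = ½(25.22+39.71)×3.0 = 97.39.
P_w = ½ γ_w h₂² = 0.5×9.81×3.0² = 44.14. Total = 39.09+97.39+44.14 = 180.6 kN/m.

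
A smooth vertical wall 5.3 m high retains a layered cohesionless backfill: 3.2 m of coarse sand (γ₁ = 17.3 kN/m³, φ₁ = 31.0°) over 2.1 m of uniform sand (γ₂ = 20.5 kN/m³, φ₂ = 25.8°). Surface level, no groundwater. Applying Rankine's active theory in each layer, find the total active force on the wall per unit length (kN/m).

K_a1 = tan²(45°−31.0°/2) = 0.3201; K_a2 = tan²(45°−25.8°/2) = 0.3935.
Layer 1: σ at base = K_a1 γ₁ h₁ = 17.72 kPa; P₁ = ½×17.72×3.2 = 28.35.
Layer 2: σ_v at top = γ₁h₁ = 55.36; σ_h top = K_a2×55.36 = 21.78; σ_h base = K_a2×(55.36+20.5×2.1) = 38.72.
P₂ = ½(21.78+38.72)×2.1 = 63.53. Total P_a = 28.35+63.53 = 91.89 kN/m.

91.9 kN/m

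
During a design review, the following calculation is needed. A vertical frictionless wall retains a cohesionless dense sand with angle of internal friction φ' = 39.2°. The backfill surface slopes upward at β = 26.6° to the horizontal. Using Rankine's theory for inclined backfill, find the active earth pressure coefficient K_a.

K_a = cos β · (cos β − √(cos²β − cos²φ)) / (cos β + √(cos²β − cos²φ)).
cos β = 0.8942, cos φ = 0.7749, √(cos²β − cos²φ) = 0.4461.
K_a = 0.8942 × (0.8942 − 0.4461)/(0.8942 + 0.4461) = 0.2990.

0.299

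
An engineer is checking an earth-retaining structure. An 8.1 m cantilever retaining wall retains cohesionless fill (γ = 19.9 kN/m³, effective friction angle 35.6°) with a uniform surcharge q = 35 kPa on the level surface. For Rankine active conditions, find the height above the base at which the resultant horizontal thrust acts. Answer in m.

K_a = 0.2641.
Triangular part P₁ = ½K_aγH² = 172.4 at H/3 = 2.700 m; rectangular part P₂ = K_a q H = 74.88 at H/2 = 4.050 m.
ȳ = (P₁·2.700 + P₂·4.050)/(P₁+P₂) = 3.109 m.

3.11 m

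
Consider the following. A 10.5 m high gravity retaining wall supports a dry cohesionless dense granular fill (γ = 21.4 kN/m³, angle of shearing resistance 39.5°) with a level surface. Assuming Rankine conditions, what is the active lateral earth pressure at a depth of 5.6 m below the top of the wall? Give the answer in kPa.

26.7 kPa

K_a = (1 − sin φ)/(1 + sin φ) = 0.2224.
σ_h = K_a γ z = 0.2224 × 21.4 × 5.6 = 26.66 kPa.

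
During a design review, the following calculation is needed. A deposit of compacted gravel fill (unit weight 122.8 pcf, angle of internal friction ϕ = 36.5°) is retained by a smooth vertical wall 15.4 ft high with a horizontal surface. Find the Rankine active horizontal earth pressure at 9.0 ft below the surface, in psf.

K_a = (1 − sin φ)/(1 + sin φ) = 0.2541.
σ_h = K_a γ z = 0.2541 × 122.8 × 9.0 = 280.8 psf.

281 psf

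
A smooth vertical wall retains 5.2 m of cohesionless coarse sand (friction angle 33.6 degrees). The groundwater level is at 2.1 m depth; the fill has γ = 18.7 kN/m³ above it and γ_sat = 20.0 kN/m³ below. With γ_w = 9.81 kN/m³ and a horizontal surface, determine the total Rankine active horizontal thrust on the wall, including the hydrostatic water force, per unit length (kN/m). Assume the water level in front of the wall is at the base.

K_a = tan²(45° − φ/2) = 0.2875.
γ' = 20.0 − 9.81 = 10.19 kN/m³. Depth below WT = 3.1 m.
σ'_h at WT = K_a γ d_w = 11.29 kPa; at base = 11.29 + K_a γ' × 3.1 = 20.37 kPa.
P₁ (0–2.1 m) = ½×11.29×2.1 = 11.85. P₂ (2.1–5.2 m) = ½(11.29+20.37)×3.1 = 49.08.
P_w = ½ γ_w h₂² = 0.5×9.81×3.1² = 47.14. Total = 11.85+49.08+47.14 = 108.1 kN/m.

108 kN/m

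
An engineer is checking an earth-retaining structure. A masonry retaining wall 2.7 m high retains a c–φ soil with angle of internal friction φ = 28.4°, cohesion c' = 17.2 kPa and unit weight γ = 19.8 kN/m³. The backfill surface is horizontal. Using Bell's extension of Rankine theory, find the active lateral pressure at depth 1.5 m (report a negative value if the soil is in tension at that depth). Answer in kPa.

-9.95 kPa

K_a = (1 − sin φ)/(1 + sin φ) = 0.3554.
σ_a = K_a γ z − 2c√K_a = 0.3554×19.8×1.5 − 2×17.2×0.5961 = -9.952 kPa.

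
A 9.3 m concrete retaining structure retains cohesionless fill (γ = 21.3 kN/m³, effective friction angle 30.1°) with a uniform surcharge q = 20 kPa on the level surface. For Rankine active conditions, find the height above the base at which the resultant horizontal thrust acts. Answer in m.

3.36 m

K_a = 0.3320.
Triangular part P₁ = ½K_aγH² = 305.8 at H/3 = 3.100 m; rectangular part P₂ = K_a q H = 61.75 at H/2 = 4.650 m.
ȳ = (P₁·3.100 + P₂·4.650)/(P₁+P₂) = 3.360 m.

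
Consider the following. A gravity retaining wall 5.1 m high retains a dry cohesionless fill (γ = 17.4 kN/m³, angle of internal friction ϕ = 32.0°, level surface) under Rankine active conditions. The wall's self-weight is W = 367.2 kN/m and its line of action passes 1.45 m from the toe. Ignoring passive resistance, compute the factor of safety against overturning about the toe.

K_a = tan²(45° − 32.0°/2) = 0.3073.
P_a = ½K_aγH² = 0.5×0.3073×17.4×5.1² = 69.53 kN/m, acting at H/3 = 1.700 m above the base.
Overturning moment M_o = P_a × H/3 = 69.53 × 1.700 = 118.2.
Resisting moment M_r = W × 1.45 = 367.2 × 1.45 = 532.4.
FS_overturning = M_r/M_o = 532.4/118.2 = 4.505.

4.50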